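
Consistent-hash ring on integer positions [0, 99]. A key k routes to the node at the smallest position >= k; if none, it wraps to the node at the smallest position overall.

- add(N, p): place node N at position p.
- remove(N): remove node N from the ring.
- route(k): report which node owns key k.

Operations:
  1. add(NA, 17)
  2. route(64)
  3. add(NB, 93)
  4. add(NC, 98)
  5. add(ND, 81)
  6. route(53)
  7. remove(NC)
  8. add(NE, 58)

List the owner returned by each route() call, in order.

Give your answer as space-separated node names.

Answer: NA ND

Derivation:
Op 1: add NA@17 -> ring=[17:NA]
Op 2: route key 64: none >= 64, wrap to smallest pos 17 -> NA
Op 3: add NB@93 -> ring=[17:NA,93:NB]
Op 4: add NC@98 -> ring=[17:NA,93:NB,98:NC]
Op 5: add ND@81 -> ring=[17:NA,81:ND,93:NB,98:NC]
Op 6: route key 53: smallest pos >= 53 is 81 -> ND
Op 7: remove NC -> ring=[17:NA,81:ND,93:NB]
Op 8: add NE@58 -> ring=[17:NA,58:NE,81:ND,93:NB]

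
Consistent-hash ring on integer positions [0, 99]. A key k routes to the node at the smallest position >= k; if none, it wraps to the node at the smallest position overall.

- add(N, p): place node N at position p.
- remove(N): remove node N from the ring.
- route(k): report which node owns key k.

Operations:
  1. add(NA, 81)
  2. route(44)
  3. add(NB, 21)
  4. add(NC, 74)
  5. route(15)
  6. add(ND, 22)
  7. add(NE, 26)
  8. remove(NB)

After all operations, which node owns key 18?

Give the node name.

Answer: ND

Derivation:
Op 1: add NA@81 -> ring=[81:NA]
Op 2: route key 44: smallest pos >= 44 is 81 -> NA
Op 3: add NB@21 -> ring=[21:NB,81:NA]
Op 4: add NC@74 -> ring=[21:NB,74:NC,81:NA]
Op 5: route key 15: smallest pos >= 15 is 21 -> NB
Op 6: add ND@22 -> ring=[21:NB,22:ND,74:NC,81:NA]
Op 7: add NE@26 -> ring=[21:NB,22:ND,26:NE,74:NC,81:NA]
Op 8: remove NB -> ring=[22:ND,26:NE,74:NC,81:NA]
Final route key 18: smallest pos >= 18 is 22 -> ND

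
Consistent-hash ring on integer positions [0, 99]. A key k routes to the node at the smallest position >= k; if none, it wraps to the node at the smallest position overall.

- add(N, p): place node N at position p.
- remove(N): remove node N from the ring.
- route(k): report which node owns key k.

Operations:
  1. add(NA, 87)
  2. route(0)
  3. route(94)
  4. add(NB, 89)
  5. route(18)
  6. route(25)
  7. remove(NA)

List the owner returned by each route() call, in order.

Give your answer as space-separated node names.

Answer: NA NA NA NA

Derivation:
Op 1: add NA@87 -> ring=[87:NA]
Op 2: route key 0: smallest pos >= 0 is 87 -> NA
Op 3: route key 94: none >= 94, wrap to smallest pos 87 -> NA
Op 4: add NB@89 -> ring=[87:NA,89:NB]
Op 5: route key 18: smallest pos >= 18 is 87 -> NA
Op 6: route key 25: smallest pos >= 25 is 87 -> NA
Op 7: remove NA -> ring=[89:NB]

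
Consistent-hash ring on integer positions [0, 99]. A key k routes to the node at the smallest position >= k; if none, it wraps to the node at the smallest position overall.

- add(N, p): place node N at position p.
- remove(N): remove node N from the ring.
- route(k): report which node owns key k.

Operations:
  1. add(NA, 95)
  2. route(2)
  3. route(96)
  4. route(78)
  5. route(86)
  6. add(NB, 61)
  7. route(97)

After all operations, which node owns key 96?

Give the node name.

Op 1: add NA@95 -> ring=[95:NA]
Op 2: route key 2: smallest pos >= 2 is 95 -> NA
Op 3: route key 96: none >= 96, wrap to smallest pos 95 -> NA
Op 4: route key 78: smallest pos >= 78 is 95 -> NA
Op 5: route key 86: smallest pos >= 86 is 95 -> NA
Op 6: add NB@61 -> ring=[61:NB,95:NA]
Op 7: route key 97: none >= 97, wrap to smallest pos 61 -> NB
Final route key 96: none >= 96, wrap to smallest pos 61 -> NB

Answer: NB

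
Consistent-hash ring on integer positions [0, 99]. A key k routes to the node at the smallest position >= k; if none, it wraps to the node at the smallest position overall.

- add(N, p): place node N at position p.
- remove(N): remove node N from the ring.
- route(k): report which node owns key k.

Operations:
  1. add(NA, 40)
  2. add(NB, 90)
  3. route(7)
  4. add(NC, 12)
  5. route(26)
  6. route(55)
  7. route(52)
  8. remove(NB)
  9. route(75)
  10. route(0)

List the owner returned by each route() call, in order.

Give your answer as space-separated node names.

Op 1: add NA@40 -> ring=[40:NA]
Op 2: add NB@90 -> ring=[40:NA,90:NB]
Op 3: route key 7: smallest pos >= 7 is 40 -> NA
Op 4: add NC@12 -> ring=[12:NC,40:NA,90:NB]
Op 5: route key 26: smallest pos >= 26 is 40 -> NA
Op 6: route key 55: smallest pos >= 55 is 90 -> NB
Op 7: route key 52: smallest pos >= 52 is 90 -> NB
Op 8: remove NB -> ring=[12:NC,40:NA]
Op 9: route key 75: none >= 75, wrap to smallest pos 12 -> NC
Op 10: route key 0: smallest pos >= 0 is 12 -> NC

Answer: NA NA NB NB NC NC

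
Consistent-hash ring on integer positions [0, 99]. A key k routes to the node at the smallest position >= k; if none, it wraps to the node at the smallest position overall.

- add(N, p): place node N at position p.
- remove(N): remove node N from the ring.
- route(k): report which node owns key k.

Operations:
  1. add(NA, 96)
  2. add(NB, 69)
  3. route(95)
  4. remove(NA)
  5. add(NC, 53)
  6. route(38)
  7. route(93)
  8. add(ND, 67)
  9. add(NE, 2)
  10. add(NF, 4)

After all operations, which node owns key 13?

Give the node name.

Answer: NC

Derivation:
Op 1: add NA@96 -> ring=[96:NA]
Op 2: add NB@69 -> ring=[69:NB,96:NA]
Op 3: route key 95: smallest pos >= 95 is 96 -> NA
Op 4: remove NA -> ring=[69:NB]
Op 5: add NC@53 -> ring=[53:NC,69:NB]
Op 6: route key 38: smallest pos >= 38 is 53 -> NC
Op 7: route key 93: none >= 93, wrap to smallest pos 53 -> NC
Op 8: add ND@67 -> ring=[53:NC,67:ND,69:NB]
Op 9: add NE@2 -> ring=[2:NE,53:NC,67:ND,69:NB]
Op 10: add NF@4 -> ring=[2:NE,4:NF,53:NC,67:ND,69:NB]
Final route key 13: smallest pos >= 13 is 53 -> NC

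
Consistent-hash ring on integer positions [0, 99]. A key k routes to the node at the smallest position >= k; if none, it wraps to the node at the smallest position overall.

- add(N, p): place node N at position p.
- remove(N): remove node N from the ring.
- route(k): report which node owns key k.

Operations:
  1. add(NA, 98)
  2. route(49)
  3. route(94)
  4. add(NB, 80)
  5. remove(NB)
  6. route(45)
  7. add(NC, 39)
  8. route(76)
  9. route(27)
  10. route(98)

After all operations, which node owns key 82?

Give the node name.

Answer: NA

Derivation:
Op 1: add NA@98 -> ring=[98:NA]
Op 2: route key 49: smallest pos >= 49 is 98 -> NA
Op 3: route key 94: smallest pos >= 94 is 98 -> NA
Op 4: add NB@80 -> ring=[80:NB,98:NA]
Op 5: remove NB -> ring=[98:NA]
Op 6: route key 45: smallest pos >= 45 is 98 -> NA
Op 7: add NC@39 -> ring=[39:NC,98:NA]
Op 8: route key 76: smallest pos >= 76 is 98 -> NA
Op 9: route key 27: smallest pos >= 27 is 39 -> NC
Op 10: route key 98: smallest pos >= 98 is 98 -> NA
Final route key 82: smallest pos >= 82 is 98 -> NA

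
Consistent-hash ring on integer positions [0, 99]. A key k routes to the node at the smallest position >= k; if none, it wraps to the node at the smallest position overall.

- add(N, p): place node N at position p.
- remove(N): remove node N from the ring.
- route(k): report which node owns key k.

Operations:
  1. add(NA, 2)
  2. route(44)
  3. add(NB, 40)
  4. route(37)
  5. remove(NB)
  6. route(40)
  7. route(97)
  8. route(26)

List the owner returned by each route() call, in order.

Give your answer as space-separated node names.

Answer: NA NB NA NA NA

Derivation:
Op 1: add NA@2 -> ring=[2:NA]
Op 2: route key 44: none >= 44, wrap to smallest pos 2 -> NA
Op 3: add NB@40 -> ring=[2:NA,40:NB]
Op 4: route key 37: smallest pos >= 37 is 40 -> NB
Op 5: remove NB -> ring=[2:NA]
Op 6: route key 40: none >= 40, wrap to smallest pos 2 -> NA
Op 7: route key 97: none >= 97, wrap to smallest pos 2 -> NA
Op 8: route key 26: none >= 26, wrap to smallest pos 2 -> NA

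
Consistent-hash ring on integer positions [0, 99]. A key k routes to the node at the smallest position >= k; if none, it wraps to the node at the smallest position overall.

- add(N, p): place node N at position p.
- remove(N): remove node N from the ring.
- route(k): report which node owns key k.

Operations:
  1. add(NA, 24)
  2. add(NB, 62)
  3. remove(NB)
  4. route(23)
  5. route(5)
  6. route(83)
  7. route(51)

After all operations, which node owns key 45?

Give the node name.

Answer: NA

Derivation:
Op 1: add NA@24 -> ring=[24:NA]
Op 2: add NB@62 -> ring=[24:NA,62:NB]
Op 3: remove NB -> ring=[24:NA]
Op 4: route key 23: smallest pos >= 23 is 24 -> NA
Op 5: route key 5: smallest pos >= 5 is 24 -> NA
Op 6: route key 83: none >= 83, wrap to smallest pos 24 -> NA
Op 7: route key 51: none >= 51, wrap to smallest pos 24 -> NA
Final route key 45: none >= 45, wrap to smallest pos 24 -> NA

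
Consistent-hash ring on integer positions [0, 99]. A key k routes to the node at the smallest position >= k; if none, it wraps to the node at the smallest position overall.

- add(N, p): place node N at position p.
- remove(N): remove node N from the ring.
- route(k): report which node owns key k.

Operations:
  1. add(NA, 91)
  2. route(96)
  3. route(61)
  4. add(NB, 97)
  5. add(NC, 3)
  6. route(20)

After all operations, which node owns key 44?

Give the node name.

Op 1: add NA@91 -> ring=[91:NA]
Op 2: route key 96: none >= 96, wrap to smallest pos 91 -> NA
Op 3: route key 61: smallest pos >= 61 is 91 -> NA
Op 4: add NB@97 -> ring=[91:NA,97:NB]
Op 5: add NC@3 -> ring=[3:NC,91:NA,97:NB]
Op 6: route key 20: smallest pos >= 20 is 91 -> NA
Final route key 44: smallest pos >= 44 is 91 -> NA

Answer: NA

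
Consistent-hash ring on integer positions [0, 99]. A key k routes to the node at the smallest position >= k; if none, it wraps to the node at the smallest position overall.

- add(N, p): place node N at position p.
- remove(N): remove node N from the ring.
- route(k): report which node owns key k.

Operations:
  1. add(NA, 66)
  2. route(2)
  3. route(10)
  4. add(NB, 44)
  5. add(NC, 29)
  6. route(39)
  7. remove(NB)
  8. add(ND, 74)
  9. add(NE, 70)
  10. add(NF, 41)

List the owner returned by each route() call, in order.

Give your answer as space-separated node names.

Op 1: add NA@66 -> ring=[66:NA]
Op 2: route key 2: smallest pos >= 2 is 66 -> NA
Op 3: route key 10: smallest pos >= 10 is 66 -> NA
Op 4: add NB@44 -> ring=[44:NB,66:NA]
Op 5: add NC@29 -> ring=[29:NC,44:NB,66:NA]
Op 6: route key 39: smallest pos >= 39 is 44 -> NB
Op 7: remove NB -> ring=[29:NC,66:NA]
Op 8: add ND@74 -> ring=[29:NC,66:NA,74:ND]
Op 9: add NE@70 -> ring=[29:NC,66:NA,70:NE,74:ND]
Op 10: add NF@41 -> ring=[29:NC,41:NF,66:NA,70:NE,74:ND]

Answer: NA NA NB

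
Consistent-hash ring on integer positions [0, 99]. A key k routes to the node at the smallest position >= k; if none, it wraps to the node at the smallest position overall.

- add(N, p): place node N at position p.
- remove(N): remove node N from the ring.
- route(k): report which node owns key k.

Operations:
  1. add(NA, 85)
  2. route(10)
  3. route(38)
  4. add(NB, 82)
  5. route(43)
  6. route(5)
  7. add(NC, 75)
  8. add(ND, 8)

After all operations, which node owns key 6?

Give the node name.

Answer: ND

Derivation:
Op 1: add NA@85 -> ring=[85:NA]
Op 2: route key 10: smallest pos >= 10 is 85 -> NA
Op 3: route key 38: smallest pos >= 38 is 85 -> NA
Op 4: add NB@82 -> ring=[82:NB,85:NA]
Op 5: route key 43: smallest pos >= 43 is 82 -> NB
Op 6: route key 5: smallest pos >= 5 is 82 -> NB
Op 7: add NC@75 -> ring=[75:NC,82:NB,85:NA]
Op 8: add ND@8 -> ring=[8:ND,75:NC,82:NB,85:NA]
Final route key 6: smallest pos >= 6 is 8 -> ND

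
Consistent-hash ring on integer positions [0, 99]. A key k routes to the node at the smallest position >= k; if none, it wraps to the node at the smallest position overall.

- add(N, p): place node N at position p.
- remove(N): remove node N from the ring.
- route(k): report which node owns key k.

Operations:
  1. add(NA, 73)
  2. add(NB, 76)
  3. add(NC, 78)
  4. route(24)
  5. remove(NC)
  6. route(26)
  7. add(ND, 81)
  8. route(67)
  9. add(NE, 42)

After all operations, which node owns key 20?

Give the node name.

Answer: NE

Derivation:
Op 1: add NA@73 -> ring=[73:NA]
Op 2: add NB@76 -> ring=[73:NA,76:NB]
Op 3: add NC@78 -> ring=[73:NA,76:NB,78:NC]
Op 4: route key 24: smallest pos >= 24 is 73 -> NA
Op 5: remove NC -> ring=[73:NA,76:NB]
Op 6: route key 26: smallest pos >= 26 is 73 -> NA
Op 7: add ND@81 -> ring=[73:NA,76:NB,81:ND]
Op 8: route key 67: smallest pos >= 67 is 73 -> NA
Op 9: add NE@42 -> ring=[42:NE,73:NA,76:NB,81:ND]
Final route key 20: smallest pos >= 20 is 42 -> NE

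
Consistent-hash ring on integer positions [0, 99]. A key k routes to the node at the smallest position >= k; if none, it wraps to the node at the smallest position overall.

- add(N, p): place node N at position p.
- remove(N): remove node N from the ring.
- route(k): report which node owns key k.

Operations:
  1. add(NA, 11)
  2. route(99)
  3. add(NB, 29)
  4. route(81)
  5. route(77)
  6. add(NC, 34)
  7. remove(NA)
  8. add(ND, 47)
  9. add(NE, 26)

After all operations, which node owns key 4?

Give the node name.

Answer: NE

Derivation:
Op 1: add NA@11 -> ring=[11:NA]
Op 2: route key 99: none >= 99, wrap to smallest pos 11 -> NA
Op 3: add NB@29 -> ring=[11:NA,29:NB]
Op 4: route key 81: none >= 81, wrap to smallest pos 11 -> NA
Op 5: route key 77: none >= 77, wrap to smallest pos 11 -> NA
Op 6: add NC@34 -> ring=[11:NA,29:NB,34:NC]
Op 7: remove NA -> ring=[29:NB,34:NC]
Op 8: add ND@47 -> ring=[29:NB,34:NC,47:ND]
Op 9: add NE@26 -> ring=[26:NE,29:NB,34:NC,47:ND]
Final route key 4: smallest pos >= 4 is 26 -> NE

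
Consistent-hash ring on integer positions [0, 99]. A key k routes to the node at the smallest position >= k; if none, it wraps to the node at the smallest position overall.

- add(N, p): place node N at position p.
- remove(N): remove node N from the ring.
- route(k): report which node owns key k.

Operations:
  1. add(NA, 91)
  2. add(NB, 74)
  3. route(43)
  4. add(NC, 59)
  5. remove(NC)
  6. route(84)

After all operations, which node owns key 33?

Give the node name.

Answer: NB

Derivation:
Op 1: add NA@91 -> ring=[91:NA]
Op 2: add NB@74 -> ring=[74:NB,91:NA]
Op 3: route key 43: smallest pos >= 43 is 74 -> NB
Op 4: add NC@59 -> ring=[59:NC,74:NB,91:NA]
Op 5: remove NC -> ring=[74:NB,91:NA]
Op 6: route key 84: smallest pos >= 84 is 91 -> NA
Final route key 33: smallest pos >= 33 is 74 -> NB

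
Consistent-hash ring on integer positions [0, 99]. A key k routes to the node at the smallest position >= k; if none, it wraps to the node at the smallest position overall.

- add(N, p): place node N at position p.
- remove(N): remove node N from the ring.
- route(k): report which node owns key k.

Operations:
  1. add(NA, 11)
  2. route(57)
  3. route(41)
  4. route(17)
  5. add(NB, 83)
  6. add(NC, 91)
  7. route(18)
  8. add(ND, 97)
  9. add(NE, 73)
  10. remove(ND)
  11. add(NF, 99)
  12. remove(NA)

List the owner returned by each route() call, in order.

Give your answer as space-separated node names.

Answer: NA NA NA NB

Derivation:
Op 1: add NA@11 -> ring=[11:NA]
Op 2: route key 57: none >= 57, wrap to smallest pos 11 -> NA
Op 3: route key 41: none >= 41, wrap to smallest pos 11 -> NA
Op 4: route key 17: none >= 17, wrap to smallest pos 11 -> NA
Op 5: add NB@83 -> ring=[11:NA,83:NB]
Op 6: add NC@91 -> ring=[11:NA,83:NB,91:NC]
Op 7: route key 18: smallest pos >= 18 is 83 -> NB
Op 8: add ND@97 -> ring=[11:NA,83:NB,91:NC,97:ND]
Op 9: add NE@73 -> ring=[11:NA,73:NE,83:NB,91:NC,97:ND]
Op 10: remove ND -> ring=[11:NA,73:NE,83:NB,91:NC]
Op 11: add NF@99 -> ring=[11:NA,73:NE,83:NB,91:NC,99:NF]
Op 12: remove NA -> ring=[73:NE,83:NB,91:NC,99:NF]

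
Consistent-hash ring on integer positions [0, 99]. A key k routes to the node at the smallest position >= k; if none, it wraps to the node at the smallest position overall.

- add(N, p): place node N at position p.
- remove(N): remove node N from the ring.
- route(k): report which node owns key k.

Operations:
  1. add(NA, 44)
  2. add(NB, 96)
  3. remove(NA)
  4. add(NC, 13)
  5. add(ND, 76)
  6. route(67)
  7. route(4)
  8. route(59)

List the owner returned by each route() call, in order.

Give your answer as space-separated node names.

Op 1: add NA@44 -> ring=[44:NA]
Op 2: add NB@96 -> ring=[44:NA,96:NB]
Op 3: remove NA -> ring=[96:NB]
Op 4: add NC@13 -> ring=[13:NC,96:NB]
Op 5: add ND@76 -> ring=[13:NC,76:ND,96:NB]
Op 6: route key 67: smallest pos >= 67 is 76 -> ND
Op 7: route key 4: smallest pos >= 4 is 13 -> NC
Op 8: route key 59: smallest pos >= 59 is 76 -> ND

Answer: ND NC ND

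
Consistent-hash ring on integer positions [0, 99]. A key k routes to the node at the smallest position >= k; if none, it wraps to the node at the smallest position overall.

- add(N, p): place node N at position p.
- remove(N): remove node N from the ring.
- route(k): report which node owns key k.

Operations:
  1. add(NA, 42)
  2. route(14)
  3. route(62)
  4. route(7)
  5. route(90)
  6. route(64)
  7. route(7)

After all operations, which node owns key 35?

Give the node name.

Op 1: add NA@42 -> ring=[42:NA]
Op 2: route key 14: smallest pos >= 14 is 42 -> NA
Op 3: route key 62: none >= 62, wrap to smallest pos 42 -> NA
Op 4: route key 7: smallest pos >= 7 is 42 -> NA
Op 5: route key 90: none >= 90, wrap to smallest pos 42 -> NA
Op 6: route key 64: none >= 64, wrap to smallest pos 42 -> NA
Op 7: route key 7: smallest pos >= 7 is 42 -> NA
Final route key 35: smallest pos >= 35 is 42 -> NA

Answer: NA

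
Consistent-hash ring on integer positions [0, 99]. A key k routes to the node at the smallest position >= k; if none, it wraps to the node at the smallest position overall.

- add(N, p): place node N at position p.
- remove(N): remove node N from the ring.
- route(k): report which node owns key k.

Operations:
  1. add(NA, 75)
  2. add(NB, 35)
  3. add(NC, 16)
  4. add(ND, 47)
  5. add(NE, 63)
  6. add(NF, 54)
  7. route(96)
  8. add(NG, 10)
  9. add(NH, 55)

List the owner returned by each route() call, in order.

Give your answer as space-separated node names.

Answer: NC

Derivation:
Op 1: add NA@75 -> ring=[75:NA]
Op 2: add NB@35 -> ring=[35:NB,75:NA]
Op 3: add NC@16 -> ring=[16:NC,35:NB,75:NA]
Op 4: add ND@47 -> ring=[16:NC,35:NB,47:ND,75:NA]
Op 5: add NE@63 -> ring=[16:NC,35:NB,47:ND,63:NE,75:NA]
Op 6: add NF@54 -> ring=[16:NC,35:NB,47:ND,54:NF,63:NE,75:NA]
Op 7: route key 96: none >= 96, wrap to smallest pos 16 -> NC
Op 8: add NG@10 -> ring=[10:NG,16:NC,35:NB,47:ND,54:NF,63:NE,75:NA]
Op 9: add NH@55 -> ring=[10:NG,16:NC,35:NB,47:ND,54:NF,55:NH,63:NE,75:NA]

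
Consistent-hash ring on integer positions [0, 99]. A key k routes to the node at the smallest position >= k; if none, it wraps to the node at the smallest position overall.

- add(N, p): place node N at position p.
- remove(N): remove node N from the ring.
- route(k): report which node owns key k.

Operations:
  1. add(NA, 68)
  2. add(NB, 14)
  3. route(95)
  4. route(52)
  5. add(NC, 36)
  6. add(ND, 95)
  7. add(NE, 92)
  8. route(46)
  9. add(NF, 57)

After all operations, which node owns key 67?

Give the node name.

Op 1: add NA@68 -> ring=[68:NA]
Op 2: add NB@14 -> ring=[14:NB,68:NA]
Op 3: route key 95: none >= 95, wrap to smallest pos 14 -> NB
Op 4: route key 52: smallest pos >= 52 is 68 -> NA
Op 5: add NC@36 -> ring=[14:NB,36:NC,68:NA]
Op 6: add ND@95 -> ring=[14:NB,36:NC,68:NA,95:ND]
Op 7: add NE@92 -> ring=[14:NB,36:NC,68:NA,92:NE,95:ND]
Op 8: route key 46: smallest pos >= 46 is 68 -> NA
Op 9: add NF@57 -> ring=[14:NB,36:NC,57:NF,68:NA,92:NE,95:ND]
Final route key 67: smallest pos >= 67 is 68 -> NA

Answer: NA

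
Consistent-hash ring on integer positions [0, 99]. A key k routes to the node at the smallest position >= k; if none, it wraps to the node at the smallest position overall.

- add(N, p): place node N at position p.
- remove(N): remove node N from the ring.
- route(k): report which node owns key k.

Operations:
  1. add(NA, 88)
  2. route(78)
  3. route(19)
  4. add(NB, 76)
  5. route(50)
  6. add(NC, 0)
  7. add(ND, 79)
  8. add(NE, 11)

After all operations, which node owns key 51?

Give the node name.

Answer: NB

Derivation:
Op 1: add NA@88 -> ring=[88:NA]
Op 2: route key 78: smallest pos >= 78 is 88 -> NA
Op 3: route key 19: smallest pos >= 19 is 88 -> NA
Op 4: add NB@76 -> ring=[76:NB,88:NA]
Op 5: route key 50: smallest pos >= 50 is 76 -> NB
Op 6: add NC@0 -> ring=[0:NC,76:NB,88:NA]
Op 7: add ND@79 -> ring=[0:NC,76:NB,79:ND,88:NA]
Op 8: add NE@11 -> ring=[0:NC,11:NE,76:NB,79:ND,88:NA]
Final route key 51: smallest pos >= 51 is 76 -> NB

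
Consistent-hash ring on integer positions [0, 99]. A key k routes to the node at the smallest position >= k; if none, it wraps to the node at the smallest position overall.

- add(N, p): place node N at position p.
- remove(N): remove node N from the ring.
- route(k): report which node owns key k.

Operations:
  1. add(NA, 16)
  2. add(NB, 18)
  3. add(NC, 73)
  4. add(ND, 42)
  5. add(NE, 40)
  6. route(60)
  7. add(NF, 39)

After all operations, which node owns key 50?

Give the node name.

Op 1: add NA@16 -> ring=[16:NA]
Op 2: add NB@18 -> ring=[16:NA,18:NB]
Op 3: add NC@73 -> ring=[16:NA,18:NB,73:NC]
Op 4: add ND@42 -> ring=[16:NA,18:NB,42:ND,73:NC]
Op 5: add NE@40 -> ring=[16:NA,18:NB,40:NE,42:ND,73:NC]
Op 6: route key 60: smallest pos >= 60 is 73 -> NC
Op 7: add NF@39 -> ring=[16:NA,18:NB,39:NF,40:NE,42:ND,73:NC]
Final route key 50: smallest pos >= 50 is 73 -> NC

Answer: NC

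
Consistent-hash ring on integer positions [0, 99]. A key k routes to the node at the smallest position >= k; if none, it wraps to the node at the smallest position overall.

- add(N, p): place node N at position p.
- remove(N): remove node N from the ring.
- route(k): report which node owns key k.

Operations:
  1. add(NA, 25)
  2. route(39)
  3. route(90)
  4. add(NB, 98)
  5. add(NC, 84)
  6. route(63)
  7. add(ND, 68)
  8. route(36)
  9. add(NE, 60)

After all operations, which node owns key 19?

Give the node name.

Op 1: add NA@25 -> ring=[25:NA]
Op 2: route key 39: none >= 39, wrap to smallest pos 25 -> NA
Op 3: route key 90: none >= 90, wrap to smallest pos 25 -> NA
Op 4: add NB@98 -> ring=[25:NA,98:NB]
Op 5: add NC@84 -> ring=[25:NA,84:NC,98:NB]
Op 6: route key 63: smallest pos >= 63 is 84 -> NC
Op 7: add ND@68 -> ring=[25:NA,68:ND,84:NC,98:NB]
Op 8: route key 36: smallest pos >= 36 is 68 -> ND
Op 9: add NE@60 -> ring=[25:NA,60:NE,68:ND,84:NC,98:NB]
Final route key 19: smallest pos >= 19 is 25 -> NA

Answer: NA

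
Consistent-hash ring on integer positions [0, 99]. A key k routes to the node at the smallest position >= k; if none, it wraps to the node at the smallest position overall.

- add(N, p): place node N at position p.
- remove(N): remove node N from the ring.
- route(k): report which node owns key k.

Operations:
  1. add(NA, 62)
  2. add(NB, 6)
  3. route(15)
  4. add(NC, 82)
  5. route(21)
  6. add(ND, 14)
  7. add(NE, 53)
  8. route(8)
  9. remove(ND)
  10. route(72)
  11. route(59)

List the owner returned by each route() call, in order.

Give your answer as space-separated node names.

Answer: NA NA ND NC NA

Derivation:
Op 1: add NA@62 -> ring=[62:NA]
Op 2: add NB@6 -> ring=[6:NB,62:NA]
Op 3: route key 15: smallest pos >= 15 is 62 -> NA
Op 4: add NC@82 -> ring=[6:NB,62:NA,82:NC]
Op 5: route key 21: smallest pos >= 21 is 62 -> NA
Op 6: add ND@14 -> ring=[6:NB,14:ND,62:NA,82:NC]
Op 7: add NE@53 -> ring=[6:NB,14:ND,53:NE,62:NA,82:NC]
Op 8: route key 8: smallest pos >= 8 is 14 -> ND
Op 9: remove ND -> ring=[6:NB,53:NE,62:NA,82:NC]
Op 10: route key 72: smallest pos >= 72 is 82 -> NC
Op 11: route key 59: smallest pos >= 59 is 62 -> NA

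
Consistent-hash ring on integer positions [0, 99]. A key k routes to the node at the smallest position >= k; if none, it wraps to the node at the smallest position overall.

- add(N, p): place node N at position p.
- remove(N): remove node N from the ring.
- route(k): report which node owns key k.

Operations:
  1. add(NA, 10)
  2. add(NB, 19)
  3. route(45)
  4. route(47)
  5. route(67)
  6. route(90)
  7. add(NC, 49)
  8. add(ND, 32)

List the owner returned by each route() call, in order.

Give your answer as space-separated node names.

Op 1: add NA@10 -> ring=[10:NA]
Op 2: add NB@19 -> ring=[10:NA,19:NB]
Op 3: route key 45: none >= 45, wrap to smallest pos 10 -> NA
Op 4: route key 47: none >= 47, wrap to smallest pos 10 -> NA
Op 5: route key 67: none >= 67, wrap to smallest pos 10 -> NA
Op 6: route key 90: none >= 90, wrap to smallest pos 10 -> NA
Op 7: add NC@49 -> ring=[10:NA,19:NB,49:NC]
Op 8: add ND@32 -> ring=[10:NA,19:NB,32:ND,49:NC]

Answer: NA NA NA NA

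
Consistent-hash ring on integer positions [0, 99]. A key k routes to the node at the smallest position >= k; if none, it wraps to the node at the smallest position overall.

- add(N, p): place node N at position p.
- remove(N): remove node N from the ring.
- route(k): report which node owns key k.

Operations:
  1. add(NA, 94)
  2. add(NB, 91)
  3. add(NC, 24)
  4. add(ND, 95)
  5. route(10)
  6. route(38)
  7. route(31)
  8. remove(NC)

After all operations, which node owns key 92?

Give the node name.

Answer: NA

Derivation:
Op 1: add NA@94 -> ring=[94:NA]
Op 2: add NB@91 -> ring=[91:NB,94:NA]
Op 3: add NC@24 -> ring=[24:NC,91:NB,94:NA]
Op 4: add ND@95 -> ring=[24:NC,91:NB,94:NA,95:ND]
Op 5: route key 10: smallest pos >= 10 is 24 -> NC
Op 6: route key 38: smallest pos >= 38 is 91 -> NB
Op 7: route key 31: smallest pos >= 31 is 91 -> NB
Op 8: remove NC -> ring=[91:NB,94:NA,95:ND]
Final route key 92: smallest pos >= 92 is 94 -> NA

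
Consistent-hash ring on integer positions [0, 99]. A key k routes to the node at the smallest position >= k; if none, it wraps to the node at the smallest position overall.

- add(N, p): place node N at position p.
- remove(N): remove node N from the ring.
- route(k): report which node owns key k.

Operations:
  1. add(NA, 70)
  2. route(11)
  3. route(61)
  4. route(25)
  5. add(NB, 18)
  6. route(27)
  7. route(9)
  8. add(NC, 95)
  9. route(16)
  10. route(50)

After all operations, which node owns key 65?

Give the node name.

Op 1: add NA@70 -> ring=[70:NA]
Op 2: route key 11: smallest pos >= 11 is 70 -> NA
Op 3: route key 61: smallest pos >= 61 is 70 -> NA
Op 4: route key 25: smallest pos >= 25 is 70 -> NA
Op 5: add NB@18 -> ring=[18:NB,70:NA]
Op 6: route key 27: smallest pos >= 27 is 70 -> NA
Op 7: route key 9: smallest pos >= 9 is 18 -> NB
Op 8: add NC@95 -> ring=[18:NB,70:NA,95:NC]
Op 9: route key 16: smallest pos >= 16 is 18 -> NB
Op 10: route key 50: smallest pos >= 50 is 70 -> NA
Final route key 65: smallest pos >= 65 is 70 -> NA

Answer: NA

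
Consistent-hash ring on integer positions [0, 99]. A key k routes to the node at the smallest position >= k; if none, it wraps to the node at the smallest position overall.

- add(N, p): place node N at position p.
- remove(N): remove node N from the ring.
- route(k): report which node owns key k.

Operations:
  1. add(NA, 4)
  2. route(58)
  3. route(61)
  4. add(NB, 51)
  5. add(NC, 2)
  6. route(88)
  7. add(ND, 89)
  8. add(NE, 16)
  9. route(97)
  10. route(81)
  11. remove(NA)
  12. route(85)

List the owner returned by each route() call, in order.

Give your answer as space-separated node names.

Answer: NA NA NC NC ND ND

Derivation:
Op 1: add NA@4 -> ring=[4:NA]
Op 2: route key 58: none >= 58, wrap to smallest pos 4 -> NA
Op 3: route key 61: none >= 61, wrap to smallest pos 4 -> NA
Op 4: add NB@51 -> ring=[4:NA,51:NB]
Op 5: add NC@2 -> ring=[2:NC,4:NA,51:NB]
Op 6: route key 88: none >= 88, wrap to smallest pos 2 -> NC
Op 7: add ND@89 -> ring=[2:NC,4:NA,51:NB,89:ND]
Op 8: add NE@16 -> ring=[2:NC,4:NA,16:NE,51:NB,89:ND]
Op 9: route key 97: none >= 97, wrap to smallest pos 2 -> NC
Op 10: route key 81: smallest pos >= 81 is 89 -> ND
Op 11: remove NA -> ring=[2:NC,16:NE,51:NB,89:ND]
Op 12: route key 85: smallest pos >= 85 is 89 -> ND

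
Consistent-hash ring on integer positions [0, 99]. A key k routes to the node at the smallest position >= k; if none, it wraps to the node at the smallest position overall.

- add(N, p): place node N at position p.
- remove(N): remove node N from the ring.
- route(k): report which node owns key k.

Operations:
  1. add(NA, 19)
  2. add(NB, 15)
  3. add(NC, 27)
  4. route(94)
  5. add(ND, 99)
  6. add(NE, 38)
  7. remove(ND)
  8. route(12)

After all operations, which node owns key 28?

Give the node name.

Op 1: add NA@19 -> ring=[19:NA]
Op 2: add NB@15 -> ring=[15:NB,19:NA]
Op 3: add NC@27 -> ring=[15:NB,19:NA,27:NC]
Op 4: route key 94: none >= 94, wrap to smallest pos 15 -> NB
Op 5: add ND@99 -> ring=[15:NB,19:NA,27:NC,99:ND]
Op 6: add NE@38 -> ring=[15:NB,19:NA,27:NC,38:NE,99:ND]
Op 7: remove ND -> ring=[15:NB,19:NA,27:NC,38:NE]
Op 8: route key 12: smallest pos >= 12 is 15 -> NB
Final route key 28: smallest pos >= 28 is 38 -> NE

Answer: NE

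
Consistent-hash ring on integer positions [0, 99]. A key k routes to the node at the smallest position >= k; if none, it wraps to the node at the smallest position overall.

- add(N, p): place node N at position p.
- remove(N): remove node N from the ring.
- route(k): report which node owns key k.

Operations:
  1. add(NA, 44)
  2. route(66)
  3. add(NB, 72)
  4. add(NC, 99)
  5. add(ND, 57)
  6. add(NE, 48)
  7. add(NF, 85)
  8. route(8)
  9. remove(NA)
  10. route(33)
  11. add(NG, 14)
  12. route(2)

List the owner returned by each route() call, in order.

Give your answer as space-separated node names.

Answer: NA NA NE NG

Derivation:
Op 1: add NA@44 -> ring=[44:NA]
Op 2: route key 66: none >= 66, wrap to smallest pos 44 -> NA
Op 3: add NB@72 -> ring=[44:NA,72:NB]
Op 4: add NC@99 -> ring=[44:NA,72:NB,99:NC]
Op 5: add ND@57 -> ring=[44:NA,57:ND,72:NB,99:NC]
Op 6: add NE@48 -> ring=[44:NA,48:NE,57:ND,72:NB,99:NC]
Op 7: add NF@85 -> ring=[44:NA,48:NE,57:ND,72:NB,85:NF,99:NC]
Op 8: route key 8: smallest pos >= 8 is 44 -> NA
Op 9: remove NA -> ring=[48:NE,57:ND,72:NB,85:NF,99:NC]
Op 10: route key 33: smallest pos >= 33 is 48 -> NE
Op 11: add NG@14 -> ring=[14:NG,48:NE,57:ND,72:NB,85:NF,99:NC]
Op 12: route key 2: smallest pos >= 2 is 14 -> NG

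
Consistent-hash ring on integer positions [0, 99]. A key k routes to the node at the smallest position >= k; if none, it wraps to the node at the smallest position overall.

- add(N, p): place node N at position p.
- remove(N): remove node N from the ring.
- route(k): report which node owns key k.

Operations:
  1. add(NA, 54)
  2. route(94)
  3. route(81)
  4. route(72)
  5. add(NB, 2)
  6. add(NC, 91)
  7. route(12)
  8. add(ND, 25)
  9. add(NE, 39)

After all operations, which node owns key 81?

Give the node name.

Op 1: add NA@54 -> ring=[54:NA]
Op 2: route key 94: none >= 94, wrap to smallest pos 54 -> NA
Op 3: route key 81: none >= 81, wrap to smallest pos 54 -> NA
Op 4: route key 72: none >= 72, wrap to smallest pos 54 -> NA
Op 5: add NB@2 -> ring=[2:NB,54:NA]
Op 6: add NC@91 -> ring=[2:NB,54:NA,91:NC]
Op 7: route key 12: smallest pos >= 12 is 54 -> NA
Op 8: add ND@25 -> ring=[2:NB,25:ND,54:NA,91:NC]
Op 9: add NE@39 -> ring=[2:NB,25:ND,39:NE,54:NA,91:NC]
Final route key 81: smallest pos >= 81 is 91 -> NC

Answer: NC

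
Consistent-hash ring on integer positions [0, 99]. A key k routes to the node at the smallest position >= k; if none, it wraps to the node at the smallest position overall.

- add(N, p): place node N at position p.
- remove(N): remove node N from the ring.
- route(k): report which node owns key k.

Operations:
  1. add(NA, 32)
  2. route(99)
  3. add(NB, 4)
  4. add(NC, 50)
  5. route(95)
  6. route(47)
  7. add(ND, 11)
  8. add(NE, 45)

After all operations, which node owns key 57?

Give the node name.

Answer: NB

Derivation:
Op 1: add NA@32 -> ring=[32:NA]
Op 2: route key 99: none >= 99, wrap to smallest pos 32 -> NA
Op 3: add NB@4 -> ring=[4:NB,32:NA]
Op 4: add NC@50 -> ring=[4:NB,32:NA,50:NC]
Op 5: route key 95: none >= 95, wrap to smallest pos 4 -> NB
Op 6: route key 47: smallest pos >= 47 is 50 -> NC
Op 7: add ND@11 -> ring=[4:NB,11:ND,32:NA,50:NC]
Op 8: add NE@45 -> ring=[4:NB,11:ND,32:NA,45:NE,50:NC]
Final route key 57: none >= 57, wrap to smallest pos 4 -> NB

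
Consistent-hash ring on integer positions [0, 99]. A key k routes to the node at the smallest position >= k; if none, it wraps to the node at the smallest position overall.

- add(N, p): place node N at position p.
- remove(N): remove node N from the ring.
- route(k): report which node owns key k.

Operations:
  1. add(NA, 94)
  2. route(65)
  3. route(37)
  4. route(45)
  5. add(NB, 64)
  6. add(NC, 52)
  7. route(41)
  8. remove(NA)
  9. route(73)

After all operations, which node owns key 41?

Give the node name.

Op 1: add NA@94 -> ring=[94:NA]
Op 2: route key 65: smallest pos >= 65 is 94 -> NA
Op 3: route key 37: smallest pos >= 37 is 94 -> NA
Op 4: route key 45: smallest pos >= 45 is 94 -> NA
Op 5: add NB@64 -> ring=[64:NB,94:NA]
Op 6: add NC@52 -> ring=[52:NC,64:NB,94:NA]
Op 7: route key 41: smallest pos >= 41 is 52 -> NC
Op 8: remove NA -> ring=[52:NC,64:NB]
Op 9: route key 73: none >= 73, wrap to smallest pos 52 -> NC
Final route key 41: smallest pos >= 41 is 52 -> NC

Answer: NC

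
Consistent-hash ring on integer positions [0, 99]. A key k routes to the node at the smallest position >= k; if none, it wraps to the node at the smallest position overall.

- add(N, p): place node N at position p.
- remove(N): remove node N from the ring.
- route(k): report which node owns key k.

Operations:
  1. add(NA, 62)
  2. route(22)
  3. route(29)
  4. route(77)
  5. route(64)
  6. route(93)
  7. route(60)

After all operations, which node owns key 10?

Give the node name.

Op 1: add NA@62 -> ring=[62:NA]
Op 2: route key 22: smallest pos >= 22 is 62 -> NA
Op 3: route key 29: smallest pos >= 29 is 62 -> NA
Op 4: route key 77: none >= 77, wrap to smallest pos 62 -> NA
Op 5: route key 64: none >= 64, wrap to smallest pos 62 -> NA
Op 6: route key 93: none >= 93, wrap to smallest pos 62 -> NA
Op 7: route key 60: smallest pos >= 60 is 62 -> NA
Final route key 10: smallest pos >= 10 is 62 -> NA

Answer: NA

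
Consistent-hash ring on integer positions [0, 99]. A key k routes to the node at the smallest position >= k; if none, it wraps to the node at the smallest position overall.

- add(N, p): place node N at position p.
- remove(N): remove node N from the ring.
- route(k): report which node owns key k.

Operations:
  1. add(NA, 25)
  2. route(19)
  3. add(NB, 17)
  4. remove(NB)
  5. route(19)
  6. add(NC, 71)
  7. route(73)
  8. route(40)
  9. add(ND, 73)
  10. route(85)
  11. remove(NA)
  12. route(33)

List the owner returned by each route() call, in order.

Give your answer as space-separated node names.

Op 1: add NA@25 -> ring=[25:NA]
Op 2: route key 19: smallest pos >= 19 is 25 -> NA
Op 3: add NB@17 -> ring=[17:NB,25:NA]
Op 4: remove NB -> ring=[25:NA]
Op 5: route key 19: smallest pos >= 19 is 25 -> NA
Op 6: add NC@71 -> ring=[25:NA,71:NC]
Op 7: route key 73: none >= 73, wrap to smallest pos 25 -> NA
Op 8: route key 40: smallest pos >= 40 is 71 -> NC
Op 9: add ND@73 -> ring=[25:NA,71:NC,73:ND]
Op 10: route key 85: none >= 85, wrap to smallest pos 25 -> NA
Op 11: remove NA -> ring=[71:NC,73:ND]
Op 12: route key 33: smallest pos >= 33 is 71 -> NC

Answer: NA NA NA NC NA NC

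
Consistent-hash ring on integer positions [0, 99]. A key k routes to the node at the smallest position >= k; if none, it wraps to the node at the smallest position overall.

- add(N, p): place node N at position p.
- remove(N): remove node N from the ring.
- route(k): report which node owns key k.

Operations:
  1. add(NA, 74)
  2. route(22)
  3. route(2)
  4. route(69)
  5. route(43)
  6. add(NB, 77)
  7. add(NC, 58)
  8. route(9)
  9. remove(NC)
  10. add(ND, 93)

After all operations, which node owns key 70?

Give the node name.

Op 1: add NA@74 -> ring=[74:NA]
Op 2: route key 22: smallest pos >= 22 is 74 -> NA
Op 3: route key 2: smallest pos >= 2 is 74 -> NA
Op 4: route key 69: smallest pos >= 69 is 74 -> NA
Op 5: route key 43: smallest pos >= 43 is 74 -> NA
Op 6: add NB@77 -> ring=[74:NA,77:NB]
Op 7: add NC@58 -> ring=[58:NC,74:NA,77:NB]
Op 8: route key 9: smallest pos >= 9 is 58 -> NC
Op 9: remove NC -> ring=[74:NA,77:NB]
Op 10: add ND@93 -> ring=[74:NA,77:NB,93:ND]
Final route key 70: smallest pos >= 70 is 74 -> NA

Answer: NA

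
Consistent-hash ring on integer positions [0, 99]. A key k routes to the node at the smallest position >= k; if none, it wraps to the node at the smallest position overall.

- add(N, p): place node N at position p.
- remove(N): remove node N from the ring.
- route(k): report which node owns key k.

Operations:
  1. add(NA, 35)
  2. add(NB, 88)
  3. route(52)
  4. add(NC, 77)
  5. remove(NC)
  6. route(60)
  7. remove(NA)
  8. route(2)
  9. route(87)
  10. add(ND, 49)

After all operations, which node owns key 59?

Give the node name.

Op 1: add NA@35 -> ring=[35:NA]
Op 2: add NB@88 -> ring=[35:NA,88:NB]
Op 3: route key 52: smallest pos >= 52 is 88 -> NB
Op 4: add NC@77 -> ring=[35:NA,77:NC,88:NB]
Op 5: remove NC -> ring=[35:NA,88:NB]
Op 6: route key 60: smallest pos >= 60 is 88 -> NB
Op 7: remove NA -> ring=[88:NB]
Op 8: route key 2: smallest pos >= 2 is 88 -> NB
Op 9: route key 87: smallest pos >= 87 is 88 -> NB
Op 10: add ND@49 -> ring=[49:ND,88:NB]
Final route key 59: smallest pos >= 59 is 88 -> NB

Answer: NB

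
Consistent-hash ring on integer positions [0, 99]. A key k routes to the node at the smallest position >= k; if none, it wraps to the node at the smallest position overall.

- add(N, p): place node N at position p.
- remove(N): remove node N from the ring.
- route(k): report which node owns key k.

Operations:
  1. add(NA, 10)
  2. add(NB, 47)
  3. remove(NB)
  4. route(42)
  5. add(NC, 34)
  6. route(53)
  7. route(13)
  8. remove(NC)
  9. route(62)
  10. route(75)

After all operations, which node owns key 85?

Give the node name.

Answer: NA

Derivation:
Op 1: add NA@10 -> ring=[10:NA]
Op 2: add NB@47 -> ring=[10:NA,47:NB]
Op 3: remove NB -> ring=[10:NA]
Op 4: route key 42: none >= 42, wrap to smallest pos 10 -> NA
Op 5: add NC@34 -> ring=[10:NA,34:NC]
Op 6: route key 53: none >= 53, wrap to smallest pos 10 -> NA
Op 7: route key 13: smallest pos >= 13 is 34 -> NC
Op 8: remove NC -> ring=[10:NA]
Op 9: route key 62: none >= 62, wrap to smallest pos 10 -> NA
Op 10: route key 75: none >= 75, wrap to smallest pos 10 -> NA
Final route key 85: none >= 85, wrap to smallest pos 10 -> NA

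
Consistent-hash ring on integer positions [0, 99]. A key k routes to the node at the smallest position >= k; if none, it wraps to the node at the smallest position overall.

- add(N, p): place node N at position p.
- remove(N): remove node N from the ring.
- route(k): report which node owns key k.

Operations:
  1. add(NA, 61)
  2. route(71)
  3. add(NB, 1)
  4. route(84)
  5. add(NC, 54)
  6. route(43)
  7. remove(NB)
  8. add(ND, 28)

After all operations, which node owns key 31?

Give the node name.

Op 1: add NA@61 -> ring=[61:NA]
Op 2: route key 71: none >= 71, wrap to smallest pos 61 -> NA
Op 3: add NB@1 -> ring=[1:NB,61:NA]
Op 4: route key 84: none >= 84, wrap to smallest pos 1 -> NB
Op 5: add NC@54 -> ring=[1:NB,54:NC,61:NA]
Op 6: route key 43: smallest pos >= 43 is 54 -> NC
Op 7: remove NB -> ring=[54:NC,61:NA]
Op 8: add ND@28 -> ring=[28:ND,54:NC,61:NA]
Final route key 31: smallest pos >= 31 is 54 -> NC

Answer: NC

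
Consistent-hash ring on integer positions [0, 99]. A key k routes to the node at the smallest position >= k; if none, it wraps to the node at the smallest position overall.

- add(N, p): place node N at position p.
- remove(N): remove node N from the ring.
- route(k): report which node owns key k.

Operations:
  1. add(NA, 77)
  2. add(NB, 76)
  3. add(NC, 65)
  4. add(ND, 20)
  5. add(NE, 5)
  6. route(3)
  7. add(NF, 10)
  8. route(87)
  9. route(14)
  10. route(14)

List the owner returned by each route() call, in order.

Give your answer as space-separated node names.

Op 1: add NA@77 -> ring=[77:NA]
Op 2: add NB@76 -> ring=[76:NB,77:NA]
Op 3: add NC@65 -> ring=[65:NC,76:NB,77:NA]
Op 4: add ND@20 -> ring=[20:ND,65:NC,76:NB,77:NA]
Op 5: add NE@5 -> ring=[5:NE,20:ND,65:NC,76:NB,77:NA]
Op 6: route key 3: smallest pos >= 3 is 5 -> NE
Op 7: add NF@10 -> ring=[5:NE,10:NF,20:ND,65:NC,76:NB,77:NA]
Op 8: route key 87: none >= 87, wrap to smallest pos 5 -> NE
Op 9: route key 14: smallest pos >= 14 is 20 -> ND
Op 10: route key 14: smallest pos >= 14 is 20 -> ND

Answer: NE NE ND ND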